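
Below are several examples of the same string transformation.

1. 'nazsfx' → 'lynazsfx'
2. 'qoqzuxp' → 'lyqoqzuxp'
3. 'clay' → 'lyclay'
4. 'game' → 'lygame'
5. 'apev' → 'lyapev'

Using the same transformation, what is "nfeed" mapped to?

The rule is to prepend "ly".
"nfeed" → "lynfeed".

lynfeed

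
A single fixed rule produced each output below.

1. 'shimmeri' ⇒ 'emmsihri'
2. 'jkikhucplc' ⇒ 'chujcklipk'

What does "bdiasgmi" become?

In each case the input is transformed by: take characters alternately from the front and the back (1st, last, 2nd, 2nd-last, ...), then move the last 3 characters to the front (rotate right by 3).
"bdiasgmi" → "bidmigas" → "gasbidmi".

gasbidmi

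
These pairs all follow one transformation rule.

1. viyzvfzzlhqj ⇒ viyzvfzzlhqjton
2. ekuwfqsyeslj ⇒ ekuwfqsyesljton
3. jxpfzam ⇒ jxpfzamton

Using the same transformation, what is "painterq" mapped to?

painterqton

The transformation: append "ton".
Applying that to "painterq" gives "painterqton".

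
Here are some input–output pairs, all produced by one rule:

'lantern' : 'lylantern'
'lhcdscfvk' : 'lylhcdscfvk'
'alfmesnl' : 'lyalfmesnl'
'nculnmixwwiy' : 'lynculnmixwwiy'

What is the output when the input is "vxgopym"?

Looking at the pairs, the operation is to prepend "ly".
So "vxgopym" becomes "lyvxgopym".

lyvxgopym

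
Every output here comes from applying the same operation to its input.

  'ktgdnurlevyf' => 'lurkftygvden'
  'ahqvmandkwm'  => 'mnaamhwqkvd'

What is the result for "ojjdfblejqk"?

The transformation: take characters alternately from the front and the back (1st, last, 2nd, 2nd-last, ...), then move the last 3 characters to the front (rotate right by 3).
Working it through for "ojjdfblejqk": intermediate "okjqjjdeflb", final "flbokjqjjde".

flbokjqjjde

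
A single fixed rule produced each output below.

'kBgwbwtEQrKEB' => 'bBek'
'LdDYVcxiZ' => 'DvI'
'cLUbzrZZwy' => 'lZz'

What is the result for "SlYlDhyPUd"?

Ldp

Each output is the input with this applied: flip the case of every letter, then keep one character in every 3, starting at position 2 (positions 2nd, 5th, 8th, ...).
Working it through for "SlYlDhyPUd": intermediate "sLyLdHYpuD", final "Ldp".
(Check on "LdDYVcxiZ": → "lDdyvCXIz" → "DvI" ✓)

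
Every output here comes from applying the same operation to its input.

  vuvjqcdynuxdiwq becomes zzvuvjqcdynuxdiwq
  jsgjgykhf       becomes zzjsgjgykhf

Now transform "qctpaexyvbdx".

zzqctpaexyvbdx

What's happening: prepend "zz".
For "qctpaexyvbdx" the result is "zzqctpaexyvbdx".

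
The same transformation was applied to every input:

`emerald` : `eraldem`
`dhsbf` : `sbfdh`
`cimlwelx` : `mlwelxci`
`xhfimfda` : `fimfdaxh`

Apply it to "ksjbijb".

jbijbks

The pattern: move the first 2 characters to the end (rotate left by 2).
Applying that to "ksjbijb" gives "jbijbks".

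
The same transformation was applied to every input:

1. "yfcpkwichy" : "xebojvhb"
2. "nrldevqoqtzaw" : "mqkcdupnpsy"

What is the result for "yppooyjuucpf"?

xoonnxittb

In each case the input is transformed by: delete the last 2 characters, then shift every letter 1 place backward in the alphabet (wrapping around).
"yppooyjuucpf" → "yppooyjuuc" → "xoonnxittb".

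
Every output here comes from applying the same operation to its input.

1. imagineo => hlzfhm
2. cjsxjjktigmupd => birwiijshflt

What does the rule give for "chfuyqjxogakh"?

bgetxpiwnfz

The rule is to delete the last 2 characters, then shift every letter 1 place backward in the alphabet (wrapping around).
"chfuyqjxogakh" → "chfuyqjxoga" → "bgetxpiwnfz".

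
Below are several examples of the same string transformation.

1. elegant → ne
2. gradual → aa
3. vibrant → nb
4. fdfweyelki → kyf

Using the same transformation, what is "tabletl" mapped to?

Each output is the input with this applied: reverse the string, then keep one character in every 3, starting at position 2 (positions 2nd, 5th, 8th, ...).
On "tabletl": the first step gives "ltelbat", and the second then gives "tb".

tb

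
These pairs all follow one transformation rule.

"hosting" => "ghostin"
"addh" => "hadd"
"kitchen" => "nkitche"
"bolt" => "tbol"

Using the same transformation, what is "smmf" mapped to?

In each case the input is transformed by: move the last character to the front.
So "smmf" becomes "fsmm".

fsmm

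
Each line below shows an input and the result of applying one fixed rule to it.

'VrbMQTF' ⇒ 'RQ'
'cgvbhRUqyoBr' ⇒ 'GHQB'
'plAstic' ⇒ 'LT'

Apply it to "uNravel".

The transformation: keep one character in every 3, starting at position 2 (positions 2nd, 5th, 8th, ...), then convert every letter to uppercase.
So "uNravel" becomes "NV".

NV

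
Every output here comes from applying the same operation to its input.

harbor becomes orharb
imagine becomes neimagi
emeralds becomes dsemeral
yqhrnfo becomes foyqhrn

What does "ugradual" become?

alugradu

In each case the input is transformed by: move the last 2 characters to the front (rotate right by 2).
Applying that to "ugradual" gives "alugradu".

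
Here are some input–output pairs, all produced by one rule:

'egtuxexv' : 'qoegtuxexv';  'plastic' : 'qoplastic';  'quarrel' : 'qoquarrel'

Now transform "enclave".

What's happening: prepend "qo".
On "enclave" that produces "qoenclave".

qoenclave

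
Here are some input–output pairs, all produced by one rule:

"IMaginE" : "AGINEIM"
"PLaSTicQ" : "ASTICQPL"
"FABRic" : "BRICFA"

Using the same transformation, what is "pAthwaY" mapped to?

THWAYPA

What's happening: move the first 2 characters to the end (rotate left by 2), then convert every letter to uppercase.
"pAthwaY" → "thwaYpA" → "THWAYPA".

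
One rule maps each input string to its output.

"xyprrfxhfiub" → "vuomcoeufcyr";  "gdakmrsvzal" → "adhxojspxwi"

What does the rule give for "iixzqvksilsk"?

ffwusnphifhp

In each case the input is transformed by: swap each adjacent pair of characters (1↔2, 3↔4, ...), then shift every letter 3 places backward in the alphabet (wrapping around).
Starting from "iixzqvksilsk": after the first operation, "iizxvqskliks"; after the second, "ffwusnphifhp".
(Check on "gdakmrsvzal": → "dgkarmvsazl" → "adhxojspxwi" ✓)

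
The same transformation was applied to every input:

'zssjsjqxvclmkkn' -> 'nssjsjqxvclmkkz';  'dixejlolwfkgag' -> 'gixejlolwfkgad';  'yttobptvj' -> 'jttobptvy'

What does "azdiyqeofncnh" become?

The pattern: swap the first and last characters.
Applying that to "azdiyqeofncnh" gives "hzdiyqeofncna".

hzdiyqeofncna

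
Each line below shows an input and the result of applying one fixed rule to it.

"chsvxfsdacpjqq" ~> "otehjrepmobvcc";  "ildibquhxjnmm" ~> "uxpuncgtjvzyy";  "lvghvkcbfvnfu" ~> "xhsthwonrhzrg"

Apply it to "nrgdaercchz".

zdspmqdootl

In each case the input is transformed by: shift every letter 12 places forward in the alphabet (wrapping around).
"nrgdaercchz" → "zdspmqdootl".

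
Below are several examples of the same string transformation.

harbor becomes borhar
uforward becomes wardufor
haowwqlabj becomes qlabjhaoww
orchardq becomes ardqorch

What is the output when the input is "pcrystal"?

stalpcry

What's happening: swap the front and back halves of the string.
So "pcrystal" becomes "stalpcry".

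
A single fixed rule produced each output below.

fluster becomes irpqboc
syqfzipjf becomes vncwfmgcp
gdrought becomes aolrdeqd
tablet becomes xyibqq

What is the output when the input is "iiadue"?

The transformation: shift every letter 3 places backward in the alphabet (wrapping around), then move the first character to the end.
Working it through for "iiadue": intermediate "ffxarb", final "fxarbf".
(Check on "fluster": → "cirpqbo" → "irpqboc" ✓)

fxarbf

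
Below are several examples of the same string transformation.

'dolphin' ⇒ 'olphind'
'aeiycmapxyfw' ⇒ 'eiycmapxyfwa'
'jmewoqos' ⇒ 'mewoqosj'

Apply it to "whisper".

Looking at the pairs, the operation is to move the first character to the end.
On "whisper" that produces "hisperw".

hisperw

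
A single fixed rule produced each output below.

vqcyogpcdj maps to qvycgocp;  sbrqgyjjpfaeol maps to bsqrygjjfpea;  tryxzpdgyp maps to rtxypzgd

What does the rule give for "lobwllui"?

What's happening: delete the last 2 characters, then swap each adjacent pair of characters (1↔2, 3↔4, ...).
"lobwllui" → "lobwll" → "olwbll".

olwbll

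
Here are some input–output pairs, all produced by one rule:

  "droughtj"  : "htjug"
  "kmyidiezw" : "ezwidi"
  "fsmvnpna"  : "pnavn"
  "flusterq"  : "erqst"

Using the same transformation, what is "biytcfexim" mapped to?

What's happening: delete the first 3 characters, then move the last 3 characters to the front (rotate right by 3).
On "biytcfexim": the first step gives "tcfexim", and the second then gives "ximtcfe".

ximtcfe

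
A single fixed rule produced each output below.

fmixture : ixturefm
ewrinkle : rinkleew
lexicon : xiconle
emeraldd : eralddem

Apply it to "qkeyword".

eywordqk

Looking at the pairs, the operation is to move the first 2 characters to the end (rotate left by 2).
For "qkeyword" the result is "eywordqk".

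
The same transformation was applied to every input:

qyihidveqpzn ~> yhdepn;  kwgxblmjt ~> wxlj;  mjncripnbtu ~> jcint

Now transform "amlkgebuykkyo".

mkeuky

Looking at the pairs, the operation is to keep every other character starting from the second (positions 2nd, 4th, 6th, ...).
For "amlkgebuykkyo" the result is "mkeuky".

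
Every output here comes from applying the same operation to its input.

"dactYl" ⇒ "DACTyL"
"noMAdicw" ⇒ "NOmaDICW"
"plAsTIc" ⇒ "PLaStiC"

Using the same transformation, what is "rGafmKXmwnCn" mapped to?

The rule is to flip the case of every letter.
On "rGafmKXmwnCn" that produces "RgAFMkxMWNcN".

RgAFMkxMWNcN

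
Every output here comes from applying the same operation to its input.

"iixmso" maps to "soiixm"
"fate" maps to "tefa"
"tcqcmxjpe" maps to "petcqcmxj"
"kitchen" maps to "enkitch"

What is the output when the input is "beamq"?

mqbea

Looking at the pairs, the operation is to move the last 2 characters to the front (rotate right by 2).
"beamq" → "mqbea".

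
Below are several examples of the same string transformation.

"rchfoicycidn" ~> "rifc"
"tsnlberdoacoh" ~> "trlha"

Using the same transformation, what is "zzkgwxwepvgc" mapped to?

Each output is the input with this applied: keep one character in every 3, starting at position 1 (positions 1st, 4th, 7th, ...), then sort the characters into reverse alphabetical order.
For "zzkgwxwepvgc", step one produces "zgwv"; step two turns that into "zwvg".

zwvg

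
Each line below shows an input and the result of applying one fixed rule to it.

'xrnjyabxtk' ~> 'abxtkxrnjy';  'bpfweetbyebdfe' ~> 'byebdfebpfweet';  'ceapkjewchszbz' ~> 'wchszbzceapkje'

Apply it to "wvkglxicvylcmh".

The rule is to swap the front and back halves of the string.
On "wvkglxicvylcmh" that produces "cvylcmhwvkglxi".

cvylcmhwvkglxi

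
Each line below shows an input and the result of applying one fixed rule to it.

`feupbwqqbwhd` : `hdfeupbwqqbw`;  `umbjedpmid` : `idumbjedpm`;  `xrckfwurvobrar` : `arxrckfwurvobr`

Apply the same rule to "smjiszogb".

gbsmjiszo

Rule — move the last 2 characters to the front (rotate right by 2).
For "smjiszogb" the result is "gbsmjiszo".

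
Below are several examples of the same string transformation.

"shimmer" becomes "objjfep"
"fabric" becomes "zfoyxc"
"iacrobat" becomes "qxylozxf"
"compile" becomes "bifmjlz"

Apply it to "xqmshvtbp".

What's happening: reverse the string, then shift every letter 3 places backward in the alphabet (wrapping around).
Starting from "xqmshvtbp": after the first operation, "pbtvhsmqx"; after the second, "myqsepjnu".

myqsepjnu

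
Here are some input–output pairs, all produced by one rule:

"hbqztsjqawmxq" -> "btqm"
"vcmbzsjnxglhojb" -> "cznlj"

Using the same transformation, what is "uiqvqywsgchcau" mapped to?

The transformation: keep one character in every 3, starting at position 2 (positions 2nd, 5th, 8th, ...).
So "uiqvqywsgchcau" becomes "iqshu".

iqshu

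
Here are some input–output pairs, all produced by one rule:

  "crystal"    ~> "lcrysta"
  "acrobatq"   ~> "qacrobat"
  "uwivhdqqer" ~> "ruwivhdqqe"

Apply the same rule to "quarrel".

Each output is the input with this applied: move the last character to the front.
On "quarrel" that produces "lquarre".

lquarre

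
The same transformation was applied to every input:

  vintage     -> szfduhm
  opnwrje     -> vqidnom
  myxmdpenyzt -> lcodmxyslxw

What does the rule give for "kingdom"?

fcnljhm

Rule — shift every letter 1 place backward in the alphabet (wrapping around), then move the first 3 characters to the end (rotate left by 3).
"kingdom" → "jhmfcnl" → "fcnljhm".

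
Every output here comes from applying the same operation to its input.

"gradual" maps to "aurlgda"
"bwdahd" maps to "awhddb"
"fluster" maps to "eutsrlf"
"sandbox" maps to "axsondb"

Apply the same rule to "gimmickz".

The pattern: sort the characters into reverse alphabetical order, then move the last character to the front.
On "gimmickz": the first step gives "zmmkiigc", and the second then gives "czmmkiig".

czmmkiig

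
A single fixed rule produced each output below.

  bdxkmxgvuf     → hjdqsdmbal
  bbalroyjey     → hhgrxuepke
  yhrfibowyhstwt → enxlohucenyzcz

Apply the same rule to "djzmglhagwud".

jpfsmrngmcaj

Rule — shift every letter 6 places forward in the alphabet (wrapping around).
Applying that to "djzmglhagwud" gives "jpfsmrngmcaj".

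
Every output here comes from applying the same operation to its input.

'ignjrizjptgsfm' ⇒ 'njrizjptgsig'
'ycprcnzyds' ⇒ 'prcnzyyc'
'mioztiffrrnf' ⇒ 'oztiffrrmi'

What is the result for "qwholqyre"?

Each output is the input with this applied: delete the last 2 characters, then move the first 2 characters to the end (rotate left by 2).
For "qwholqyre", step one produces "qwholqy"; step two turns that into "holqyqw".

holqyqw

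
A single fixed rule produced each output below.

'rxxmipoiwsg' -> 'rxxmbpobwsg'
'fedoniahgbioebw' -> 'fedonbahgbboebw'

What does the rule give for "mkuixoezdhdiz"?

What's happening: replace every "i" with "b".
"mkuixoezdhdiz" → "mkubxoezdhdbz".

mkubxoezdhdbz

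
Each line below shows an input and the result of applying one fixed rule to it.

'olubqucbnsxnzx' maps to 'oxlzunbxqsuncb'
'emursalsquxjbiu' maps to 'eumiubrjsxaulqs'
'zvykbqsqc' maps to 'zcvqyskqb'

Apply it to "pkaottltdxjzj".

In each case the input is transformed by: take characters alternately from the front and the back (1st, last, 2nd, 2nd-last, ...).
Applying that to "pkaottltdxjzj" gives "pjkzajoxtdttl".

pjkzajoxtdttl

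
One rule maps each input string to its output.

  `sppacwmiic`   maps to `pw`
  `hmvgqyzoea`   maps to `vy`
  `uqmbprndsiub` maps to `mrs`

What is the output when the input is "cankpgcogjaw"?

What's happening: delete the last 3 characters, then keep one character in every 3, starting at position 3 (positions 3rd, 6th, 9th, ...).
Applying both steps to "cankpgcogjaw": "cankpgcog", then "ngg".

ngg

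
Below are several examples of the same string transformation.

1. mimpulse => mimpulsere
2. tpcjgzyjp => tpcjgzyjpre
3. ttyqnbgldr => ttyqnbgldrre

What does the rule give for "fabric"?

The pattern: append "re".
Applying that to "fabric" gives "fabricre".

fabricre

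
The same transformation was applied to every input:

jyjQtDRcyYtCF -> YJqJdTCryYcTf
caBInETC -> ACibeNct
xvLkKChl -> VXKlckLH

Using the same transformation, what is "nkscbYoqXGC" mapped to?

The transformation: swap each adjacent pair of characters (1↔2, 3↔4, ...), then flip the case of every letter.
Doing the same to "nkscbYoqXGC": "KNCSyBQOgxc".

KNCSyBQOgxc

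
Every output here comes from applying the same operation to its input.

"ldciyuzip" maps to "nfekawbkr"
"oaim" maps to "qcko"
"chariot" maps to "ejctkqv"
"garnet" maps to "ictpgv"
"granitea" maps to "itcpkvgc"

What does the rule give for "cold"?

eqnf

What's happening: shift every letter 2 places forward in the alphabet (wrapping around).
Applying that to "cold" gives "eqnf".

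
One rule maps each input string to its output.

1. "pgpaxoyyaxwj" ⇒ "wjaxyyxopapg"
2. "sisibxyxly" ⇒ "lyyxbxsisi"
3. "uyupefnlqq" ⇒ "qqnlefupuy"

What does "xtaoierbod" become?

The pattern: reverse the string, then swap each adjacent pair of characters (1↔2, 3↔4, ...).
Working it through for "xtaoierbod": intermediate "dobreioatx", final "odrbieaoxt".

odrbieaoxt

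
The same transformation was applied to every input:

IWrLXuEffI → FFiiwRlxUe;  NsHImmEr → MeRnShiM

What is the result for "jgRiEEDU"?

What's happening: flip the case of every letter, then move the last 3 characters to the front (rotate right by 3).
So "jgRiEEDU" becomes "eduJGrIe".

eduJGrIe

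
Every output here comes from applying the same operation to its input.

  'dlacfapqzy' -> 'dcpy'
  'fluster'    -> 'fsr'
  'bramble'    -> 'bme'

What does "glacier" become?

The transformation: keep one character in every 3, starting at position 1 (positions 1st, 4th, 7th, ...).
Doing the same to "glacier": "gcr".

gcr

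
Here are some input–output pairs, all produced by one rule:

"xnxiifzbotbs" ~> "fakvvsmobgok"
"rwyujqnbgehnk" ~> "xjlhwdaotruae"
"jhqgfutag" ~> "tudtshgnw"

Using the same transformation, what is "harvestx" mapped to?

kneirfgu

Rule — shift every letter 13 places forward in the alphabet (wrapping around) — i.e. ROT13, then swap the first and last characters.
Applying both steps to "harvestx": "uneirfgk", then "kneirfgu".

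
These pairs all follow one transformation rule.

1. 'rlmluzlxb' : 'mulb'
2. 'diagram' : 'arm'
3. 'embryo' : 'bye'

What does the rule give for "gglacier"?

Each output is the input with this applied: move the first character to the end, then keep every other character starting from the second (positions 2nd, 4th, 6th, ...).
Applying both steps to "gglacier": "glacierg", then "lceg".

lceg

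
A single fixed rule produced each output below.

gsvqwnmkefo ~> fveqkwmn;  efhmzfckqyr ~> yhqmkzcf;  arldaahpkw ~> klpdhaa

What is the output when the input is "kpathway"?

What's happening: take characters alternately from the front and the back (1st, last, 2nd, 2nd-last, ...), then delete the first 3 characters.
On "kpathway": the first step gives "kypaawth", and the second then gives "aawth".

aawth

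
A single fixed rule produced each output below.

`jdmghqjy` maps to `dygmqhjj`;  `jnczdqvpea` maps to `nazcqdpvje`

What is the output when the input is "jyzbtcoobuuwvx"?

yxbzctooubwujv

The rule is to swap the first and last characters, then swap each adjacent pair of characters (1↔2, 3↔4, ...).
Applying both steps to "jyzbtcoobuuwvx": "xyzbtcoobuuwvj", then "yxbzctooubwujv".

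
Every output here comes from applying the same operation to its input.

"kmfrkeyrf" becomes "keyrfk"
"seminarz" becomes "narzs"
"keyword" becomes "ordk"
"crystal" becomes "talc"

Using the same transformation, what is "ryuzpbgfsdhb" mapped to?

pbgfsdhbr

The pattern: move the first character to the end, then delete the first 3 characters.
On "ryuzpbgfsdhb": the first step gives "yuzpbgfsdhbr", and the second then gives "pbgfsdhbr".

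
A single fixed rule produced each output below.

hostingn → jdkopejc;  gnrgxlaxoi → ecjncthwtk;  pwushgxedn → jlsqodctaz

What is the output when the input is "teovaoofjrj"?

The pattern: move the last character to the front, then shift every letter 4 places backward in the alphabet (wrapping around).
"teovaoofjrj" → "jteovaoofjr" → "fpakrwkkbfn".

fpakrwkkbfn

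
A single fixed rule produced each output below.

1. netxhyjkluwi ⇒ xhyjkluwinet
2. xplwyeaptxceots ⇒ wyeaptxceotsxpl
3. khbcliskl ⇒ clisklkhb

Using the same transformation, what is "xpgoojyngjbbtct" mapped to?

oojyngjbbtctxpg

Looking at the pairs, the operation is to move the first 3 characters to the end (rotate left by 3).
Applying that to "xpgoojyngjbbtct" gives "oojyngjbbtctxpg".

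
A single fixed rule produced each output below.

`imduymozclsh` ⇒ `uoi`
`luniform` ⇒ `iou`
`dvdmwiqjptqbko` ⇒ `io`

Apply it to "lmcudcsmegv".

Each output is the input with this applied: move the first 2 characters to the end (rotate left by 2), then keep only the vowels.
On "lmcudcsmegv": the first step gives "cudcsmegvlm", and the second then gives "ue".

ue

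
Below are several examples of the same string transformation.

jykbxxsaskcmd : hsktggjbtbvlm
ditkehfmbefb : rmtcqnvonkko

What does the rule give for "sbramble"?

kbjakvnu

In each case the input is transformed by: swap each adjacent pair of characters (1↔2, 3↔4, ...), then shift every letter 9 places forward in the alphabet (wrapping around).
Starting from "sbramble": after the first operation, "bsarbmel"; after the second, "kbjakvnu".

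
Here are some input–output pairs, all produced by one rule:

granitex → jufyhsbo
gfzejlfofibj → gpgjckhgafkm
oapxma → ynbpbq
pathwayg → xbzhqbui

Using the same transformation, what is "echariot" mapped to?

The transformation: shift every letter 1 place forward in the alphabet (wrapping around), then swap the front and back halves of the string.
On "echariot": the first step gives "fdibsjpu", and the second then gives "sjpufdib".

sjpufdib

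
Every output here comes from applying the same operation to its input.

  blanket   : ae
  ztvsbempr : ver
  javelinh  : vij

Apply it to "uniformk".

iru

Rule — move the first character to the end, then keep one character in every 3, starting at position 2 (positions 2nd, 5th, 8th, ...).
Working it through for "uniformk": intermediate "niformku", final "iru".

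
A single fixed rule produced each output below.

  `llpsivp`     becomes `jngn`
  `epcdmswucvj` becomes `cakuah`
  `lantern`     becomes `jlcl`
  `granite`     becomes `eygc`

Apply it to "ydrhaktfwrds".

What's happening: shift every letter 2 places backward in the alphabet (wrapping around), then keep every other character starting from the first (positions 1st, 3rd, 5th, ...).
For "ydrhaktfwrds", step one produces "wbpfyirdupbq"; step two turns that into "wpyrub".

wpyrub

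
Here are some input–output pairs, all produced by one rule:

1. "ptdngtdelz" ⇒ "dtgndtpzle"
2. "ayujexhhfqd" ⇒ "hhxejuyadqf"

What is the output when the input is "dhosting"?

The pattern: reverse the string, then move the first 3 characters to the end (rotate left by 3).
Applying both steps to "dhosting": "gnitsohd", then "tsohdgni".
(Check on "ayujexhhfqd": → "dqfhhxejuya" → "hhxejuyadqf" ✓)

tsohdgni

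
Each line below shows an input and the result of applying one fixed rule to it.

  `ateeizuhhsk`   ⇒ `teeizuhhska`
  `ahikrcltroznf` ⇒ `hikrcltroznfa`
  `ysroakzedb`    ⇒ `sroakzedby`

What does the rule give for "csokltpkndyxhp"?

The rule is to move the first character to the end.
On "csokltpkndyxhp" that produces "sokltpkndyxhpc".

sokltpkndyxhpc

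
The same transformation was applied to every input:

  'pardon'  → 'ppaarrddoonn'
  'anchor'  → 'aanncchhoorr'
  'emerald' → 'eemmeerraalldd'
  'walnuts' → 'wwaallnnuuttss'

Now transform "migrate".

Each output is the input with this applied: double every character.
So "migrate" becomes "mmiiggrraattee".

mmiiggrraattee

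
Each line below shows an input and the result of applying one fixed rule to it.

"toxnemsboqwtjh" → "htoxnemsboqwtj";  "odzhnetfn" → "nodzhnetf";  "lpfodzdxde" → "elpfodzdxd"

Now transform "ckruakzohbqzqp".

The transformation: move the last character to the front.
"ckruakzohbqzqp" → "pckruakzohbqzq".

pckruakzohbqzq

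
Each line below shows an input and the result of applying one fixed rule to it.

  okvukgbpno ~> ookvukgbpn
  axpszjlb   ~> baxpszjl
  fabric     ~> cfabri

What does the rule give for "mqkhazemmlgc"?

Each output is the input with this applied: move the last character to the front.
Doing the same to "mqkhazemmlgc": "cmqkhazemmlg".

cmqkhazemmlg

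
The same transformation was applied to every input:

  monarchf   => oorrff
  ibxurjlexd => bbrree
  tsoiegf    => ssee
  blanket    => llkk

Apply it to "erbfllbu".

rrlluu

Looking at the pairs, the operation is to keep one character in every 3, starting at position 2 (positions 2nd, 5th, 8th, ...), then double every character.
For "erbfllbu", step one produces "rlu"; step two turns that into "rrlluu".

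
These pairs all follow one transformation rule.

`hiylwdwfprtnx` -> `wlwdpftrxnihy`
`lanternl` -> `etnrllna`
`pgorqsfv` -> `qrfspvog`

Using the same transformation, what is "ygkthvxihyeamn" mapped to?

Rule — move the first 3 characters to the end (rotate left by 3), then swap each adjacent pair of characters (1↔2, 3↔4, ...).
Doing the same to "ygkthvxihyeamn": "htxvhieymaynkg".
(Check on "hiylwdwfprtnx": → "lwdwfprtnxhiy" → "wlwdpftrxnihy" ✓)

htxvhieymaynkg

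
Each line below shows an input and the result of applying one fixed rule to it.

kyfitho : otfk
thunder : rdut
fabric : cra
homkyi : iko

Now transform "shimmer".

rmis

The rule is to reverse the string, then keep every other character starting from the first (positions 1st, 3rd, 5th, ...).
On "shimmer": the first step gives "remmihs", and the second then gives "rmis".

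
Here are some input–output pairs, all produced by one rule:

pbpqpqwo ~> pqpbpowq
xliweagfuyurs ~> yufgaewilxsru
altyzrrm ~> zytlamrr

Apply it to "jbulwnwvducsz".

What's happening: reverse the string, then move the first 3 characters to the end (rotate left by 3).
Applying both steps to "jbulwnwvducsz": "zscudvwnwlubj", then "udvwnwlubjzsc".

udvwnwlubjzsc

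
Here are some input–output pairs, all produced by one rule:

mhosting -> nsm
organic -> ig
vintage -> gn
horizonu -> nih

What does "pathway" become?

at

Each output is the input with this applied: reverse the string, then keep one character in every 3, starting at position 2 (positions 2nd, 5th, 8th, ...).
Applying both steps to "pathway": "yawhtap", then "at".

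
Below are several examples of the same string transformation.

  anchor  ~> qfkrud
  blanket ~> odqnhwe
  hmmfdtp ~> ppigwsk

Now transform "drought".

urxjkwg

What's happening: shift every letter 3 places forward in the alphabet (wrapping around), then move the first character to the end.
For "drought" the result is "urxjkwg".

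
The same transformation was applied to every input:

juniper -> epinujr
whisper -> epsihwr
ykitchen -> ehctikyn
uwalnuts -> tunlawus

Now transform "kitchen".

The rule is to reverse the string, then move the first character to the end.
Applying both steps to "kitchen": "nehctik", then "ehctikn".

ehctikn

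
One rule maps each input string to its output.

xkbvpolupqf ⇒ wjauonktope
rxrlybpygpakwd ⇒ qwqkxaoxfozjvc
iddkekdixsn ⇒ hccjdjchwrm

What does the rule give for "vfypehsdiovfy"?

What's happening: shift every letter 1 place backward in the alphabet (wrapping around).
Applying that to "vfypehsdiovfy" gives "uexodgrchnuex".

uexodgrchnuex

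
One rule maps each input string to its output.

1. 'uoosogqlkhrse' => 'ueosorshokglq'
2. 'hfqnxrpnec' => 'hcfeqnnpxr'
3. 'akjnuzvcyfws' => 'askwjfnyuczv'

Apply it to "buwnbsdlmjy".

byujwmnlbds

Rule — take characters alternately from the front and the back (1st, last, 2nd, 2nd-last, ...).
So "buwnbsdlmjy" becomes "byujwmnlbds".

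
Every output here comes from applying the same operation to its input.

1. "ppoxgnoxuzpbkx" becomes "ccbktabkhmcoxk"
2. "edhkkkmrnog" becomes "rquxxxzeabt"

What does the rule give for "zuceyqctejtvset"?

The pattern: shift every letter 13 places forward in the alphabet (wrapping around) — i.e. ROT13.
Applying that to "zuceyqctejtvset" gives "mhprldpgrwgifrg".

mhprldpgrwgifrg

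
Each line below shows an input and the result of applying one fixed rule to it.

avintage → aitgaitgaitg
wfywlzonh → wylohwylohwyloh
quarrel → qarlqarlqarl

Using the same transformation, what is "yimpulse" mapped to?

Rule — keep every other character starting from the first (positions 1st, 3rd, 5th, ...), then write the whole string 3 times in a row.
Applying that to "yimpulse" gives "ymusymusymus".

ymusymusymus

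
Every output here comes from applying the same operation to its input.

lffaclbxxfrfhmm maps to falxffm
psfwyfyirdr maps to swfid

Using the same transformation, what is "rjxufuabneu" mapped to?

In each case the input is transformed by: keep every other character starting from the second (positions 2nd, 4th, 6th, ...).
So "rjxufuabneu" becomes "juube".

juube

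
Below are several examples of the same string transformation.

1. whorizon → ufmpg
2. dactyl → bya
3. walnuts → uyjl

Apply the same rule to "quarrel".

What's happening: shift every letter 2 places backward in the alphabet (wrapping around), then delete the last 3 characters.
On "quarrel": the first step gives "osyppcj", and the second then gives "osyp".

osyp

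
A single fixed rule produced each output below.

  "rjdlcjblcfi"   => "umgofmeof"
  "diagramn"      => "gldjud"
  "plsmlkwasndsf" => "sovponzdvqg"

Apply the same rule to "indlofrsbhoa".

lqgoriuvek

In each case the input is transformed by: shift every letter 3 places forward in the alphabet (wrapping around), then delete the last 2 characters.
For "indlofrsbhoa", step one produces "lqgoriuvekrd"; step two turns that into "lqgoriuvek".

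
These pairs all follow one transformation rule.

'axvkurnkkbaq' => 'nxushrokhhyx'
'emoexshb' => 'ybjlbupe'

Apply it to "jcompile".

In each case the input is transformed by: shift every letter 3 places backward in the alphabet (wrapping around), then move the last character to the front.
On "jcompile": the first step gives "gzljmfib", and the second then gives "bgzljmfi".

bgzljmfi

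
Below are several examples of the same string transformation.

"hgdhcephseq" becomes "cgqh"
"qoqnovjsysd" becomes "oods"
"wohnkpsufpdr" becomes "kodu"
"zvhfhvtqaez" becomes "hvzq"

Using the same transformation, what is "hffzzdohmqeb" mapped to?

The pattern: keep one character in every 3, starting at position 2 (positions 2nd, 5th, 8th, ...), then swap each adjacent pair of characters (1↔2, 3↔4, ...).
Working it through for "hffzzdohmqeb": intermediate "fzhe", final "zfeh".
(Check on "wohnkpsufpdr": → "okud" → "kodu" ✓)

zfeh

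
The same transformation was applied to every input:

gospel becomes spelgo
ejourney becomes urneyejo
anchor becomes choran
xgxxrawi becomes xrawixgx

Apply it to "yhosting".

stingyho

Rule — move the last character to the front, then swap the front and back halves of the string.
Working it through for "yhosting": intermediate "gyhostin", final "stingyho".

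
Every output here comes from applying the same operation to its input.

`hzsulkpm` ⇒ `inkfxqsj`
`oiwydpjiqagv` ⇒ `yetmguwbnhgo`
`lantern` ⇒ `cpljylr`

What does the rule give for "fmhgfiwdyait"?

Rule — move the last 3 characters to the front (rotate right by 3), then shift every letter 2 places backward in the alphabet (wrapping around).
On "fmhgfiwdyait": the first step gives "aitfmhgfiwdy", and the second then gives "ygrdkfedgubw".
(Check on "oiwydpjiqagv": → "agvoiwydpjiq" → "yetmguwbnhgo" ✓)

ygrdkfedgubw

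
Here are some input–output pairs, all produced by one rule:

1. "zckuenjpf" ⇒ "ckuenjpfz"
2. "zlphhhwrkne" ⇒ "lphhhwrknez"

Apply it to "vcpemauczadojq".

cpemauczadojqv

The pattern: move the first character to the end.
So "vcpemauczadojq" becomes "cpemauczadojqv".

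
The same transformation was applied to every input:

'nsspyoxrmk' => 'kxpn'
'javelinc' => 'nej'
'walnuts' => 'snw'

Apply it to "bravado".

Looking at the pairs, the operation is to keep one character in every 3, starting at position 1 (positions 1st, 4th, 7th, ...), then reverse the string.
Applying both steps to "bravado": "bvo", then "ovb".

ovb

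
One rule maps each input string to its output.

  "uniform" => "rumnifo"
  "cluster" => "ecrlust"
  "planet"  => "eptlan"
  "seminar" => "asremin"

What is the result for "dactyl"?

The transformation: swap the first and last characters, then move the last 2 characters to the front (rotate right by 2).
Starting from "dactyl": after the first operation, "lactyd"; after the second, "ydlact".
(Check on "seminar": → "reminas" → "asremin" ✓)

ydlact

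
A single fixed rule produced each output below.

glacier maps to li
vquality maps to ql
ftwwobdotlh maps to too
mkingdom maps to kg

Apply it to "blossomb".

In each case the input is transformed by: move the last character to the front, then keep one character in every 3, starting at position 3 (positions 3rd, 6th, 9th, ...).
On "blossomb": the first step gives "bblossom", and the second then gives "ls".
(Check on "mkingdom": → "mmkingdo" → "kg" ✓)

ls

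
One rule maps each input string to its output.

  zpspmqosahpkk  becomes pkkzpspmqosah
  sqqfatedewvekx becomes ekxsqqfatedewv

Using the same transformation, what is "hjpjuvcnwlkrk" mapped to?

The pattern: move the last 3 characters to the front (rotate right by 3).
On "hjpjuvcnwlkrk" that produces "krkhjpjuvcnwl".

krkhjpjuvcnwl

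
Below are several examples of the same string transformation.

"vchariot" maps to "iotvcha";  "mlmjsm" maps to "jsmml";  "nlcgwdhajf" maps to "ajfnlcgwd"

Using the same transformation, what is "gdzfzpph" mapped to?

pphgdzf

The transformation: move the last 3 characters to the front (rotate right by 3), then delete the last character.
On "gdzfzpph": the first step gives "pphgdzfz", and the second then gives "pphgdzf".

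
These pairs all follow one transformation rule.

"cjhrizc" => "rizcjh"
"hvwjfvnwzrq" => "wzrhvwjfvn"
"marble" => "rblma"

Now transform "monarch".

The transformation: delete the last character, then move the last 3 characters to the front (rotate right by 3).
On "monarch": the first step gives "monarc", and the second then gives "arcmon".

arcmon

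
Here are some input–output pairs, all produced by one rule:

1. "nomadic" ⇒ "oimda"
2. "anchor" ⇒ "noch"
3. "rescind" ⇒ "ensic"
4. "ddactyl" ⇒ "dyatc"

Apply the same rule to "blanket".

leakn

The transformation: take characters alternately from the front and the back (1st, last, 2nd, 2nd-last, ...), then delete the first 2 characters.
On "blanket": the first step gives "btleakn", and the second then gives "leakn".
(Check on "rescind": → "rdensic" → "ensic" ✓)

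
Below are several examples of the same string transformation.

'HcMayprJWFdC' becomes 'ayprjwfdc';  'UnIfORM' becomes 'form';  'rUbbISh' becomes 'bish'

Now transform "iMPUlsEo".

ulseo

Each output is the input with this applied: delete the first 3 characters, then convert every letter to lowercase.
Working it through for "iMPUlsEo": intermediate "UlsEo", final "ulseo".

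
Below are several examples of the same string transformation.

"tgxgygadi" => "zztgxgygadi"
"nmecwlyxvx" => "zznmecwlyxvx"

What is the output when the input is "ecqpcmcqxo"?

zzecqpcmcqxo

In each case the input is transformed by: prepend "zz".
So "ecqpcmcqxo" becomes "zzecqpcmcqxo".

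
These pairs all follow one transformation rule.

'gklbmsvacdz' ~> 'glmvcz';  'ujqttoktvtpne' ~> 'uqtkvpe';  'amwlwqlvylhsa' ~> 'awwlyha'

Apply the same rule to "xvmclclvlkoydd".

The transformation: keep every other character starting from the first (positions 1st, 3rd, 5th, ...).
Doing the same to "xvmclclvlkoydd": "xmlllod".

xmlllod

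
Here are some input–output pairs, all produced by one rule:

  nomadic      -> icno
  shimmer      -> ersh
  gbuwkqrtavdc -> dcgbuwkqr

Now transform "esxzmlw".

In each case the input is transformed by: move the last 2 characters to the front (rotate right by 2), then delete the last 3 characters.
Working it through for "esxzmlw": intermediate "lwesxzm", final "lwes".

lwes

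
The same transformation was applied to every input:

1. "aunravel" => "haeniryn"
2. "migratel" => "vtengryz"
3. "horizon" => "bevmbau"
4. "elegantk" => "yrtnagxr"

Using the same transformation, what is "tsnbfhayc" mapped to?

The pattern: move the first character to the end, then shift every letter 13 places forward in the alphabet (wrapping around) — i.e. ROT13.
Applying that to "tsnbfhayc" gives "faosunlpg".

faosunlpg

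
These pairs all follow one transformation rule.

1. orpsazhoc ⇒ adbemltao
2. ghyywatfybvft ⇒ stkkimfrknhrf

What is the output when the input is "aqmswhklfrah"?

mcyeitwxrdmt

Rule — shift every letter 12 places forward in the alphabet (wrapping around).
Doing the same to "aqmswhklfrah": "mcyeitwxrdmt".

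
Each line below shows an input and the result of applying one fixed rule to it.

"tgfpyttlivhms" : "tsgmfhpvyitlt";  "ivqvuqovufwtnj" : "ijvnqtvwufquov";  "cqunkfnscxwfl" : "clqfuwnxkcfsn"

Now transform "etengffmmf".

Each output is the input with this applied: take characters alternately from the front and the back (1st, last, 2nd, 2nd-last, ...).
Applying that to "etengffmmf" gives "eftmemnfgf".

eftmemnfgf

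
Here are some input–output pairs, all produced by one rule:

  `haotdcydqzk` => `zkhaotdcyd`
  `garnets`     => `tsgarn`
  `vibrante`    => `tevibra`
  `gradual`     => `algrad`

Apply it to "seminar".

arsemi

The rule is to move the last 3 characters to the front (rotate right by 3), then delete the first character.
Starting from "seminar": after the first operation, "narsemi"; after the second, "arsemi".
(Check on "gradual": → "ualgrad" → "algrad" ✓)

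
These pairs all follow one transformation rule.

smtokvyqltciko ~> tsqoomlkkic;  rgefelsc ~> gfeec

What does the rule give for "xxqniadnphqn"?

qpnnnihda

Each output is the input with this applied: sort the characters into reverse alphabetical order, then delete the first 3 characters.
"xxqniadnphqn" → "xxqqpnnnihda" → "qpnnnihda".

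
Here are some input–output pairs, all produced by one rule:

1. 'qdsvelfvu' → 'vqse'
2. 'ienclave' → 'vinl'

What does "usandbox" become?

ouad

In each case the input is transformed by: move the last 3 characters to the front (rotate right by 3), then keep every other character starting from the second (positions 2nd, 4th, 6th, ...).
"usandbox" → "boxusand" → "ouad".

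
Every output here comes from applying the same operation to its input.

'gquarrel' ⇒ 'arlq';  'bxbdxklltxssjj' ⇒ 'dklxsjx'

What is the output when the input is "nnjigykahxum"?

iyaxmn

In each case the input is transformed by: keep every other character starting from the second (positions 2nd, 4th, 6th, ...), then move the first character to the end.
On "nnjigykahxum": the first step gives "niyaxm", and the second then gives "iyaxmn".
(Check on "bxbdxklltxssjj": → "xdklxsj" → "dklxsjx" ✓)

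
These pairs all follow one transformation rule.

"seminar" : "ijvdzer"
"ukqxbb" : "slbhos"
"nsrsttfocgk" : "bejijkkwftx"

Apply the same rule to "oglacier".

Rule — shift every letter 9 places backward in the alphabet (wrapping around), then move the last character to the front.
So "oglacier" becomes "ifxcrtzv".
(Check on "ukqxbb": → "lbhoss" → "slbhos" ✓)

ifxcrtzv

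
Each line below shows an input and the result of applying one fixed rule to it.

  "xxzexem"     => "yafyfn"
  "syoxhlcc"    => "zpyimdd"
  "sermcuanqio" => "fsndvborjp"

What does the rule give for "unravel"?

In each case the input is transformed by: delete the first character, then shift every letter 1 place forward in the alphabet (wrapping around).
Working it through for "unravel": intermediate "nravel", final "osbwfm".
(Check on "sermcuanqio": → "ermcuanqio" → "fsndvborjp" ✓)

osbwfm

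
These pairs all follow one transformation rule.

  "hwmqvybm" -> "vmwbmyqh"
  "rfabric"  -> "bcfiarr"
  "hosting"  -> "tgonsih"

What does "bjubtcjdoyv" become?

cvjyuobdtjb

Each output is the input with this applied: take characters alternately from the front and the back (1st, last, 2nd, 2nd-last, ...), then swap the first and last characters.
Working it through for "bjubtcjdoyv": intermediate "bvjyuobdtjc", final "cvjyuobdtjb".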